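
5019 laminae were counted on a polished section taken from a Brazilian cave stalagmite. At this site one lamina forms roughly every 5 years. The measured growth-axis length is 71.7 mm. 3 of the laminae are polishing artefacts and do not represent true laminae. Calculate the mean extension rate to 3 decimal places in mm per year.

Adjusted count: 5019 − 3 = 5016 laminae.
5016 laminae at 5 years each span 5016 × 5 = 25080 years.
Mean rate = 71.7 mm / 25080 years ≈ 0.003 mm per year.

0.003 mm per year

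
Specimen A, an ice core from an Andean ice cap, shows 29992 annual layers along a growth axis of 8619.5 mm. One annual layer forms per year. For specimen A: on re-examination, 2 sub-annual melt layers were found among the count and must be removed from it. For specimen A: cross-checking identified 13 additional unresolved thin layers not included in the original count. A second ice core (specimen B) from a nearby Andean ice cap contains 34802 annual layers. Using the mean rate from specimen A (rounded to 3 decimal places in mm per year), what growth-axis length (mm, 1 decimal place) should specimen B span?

9988.2 mm

Specimen A: after corrections the count is 29992 − 2 + 13 = 30003 annual layers.
A: 8619.5 mm over 30003 years gives 8619.5 / 30003 ≈ 0.287 mm per year.
Length of B = 0.287 × 34802 = 9988.2 mm.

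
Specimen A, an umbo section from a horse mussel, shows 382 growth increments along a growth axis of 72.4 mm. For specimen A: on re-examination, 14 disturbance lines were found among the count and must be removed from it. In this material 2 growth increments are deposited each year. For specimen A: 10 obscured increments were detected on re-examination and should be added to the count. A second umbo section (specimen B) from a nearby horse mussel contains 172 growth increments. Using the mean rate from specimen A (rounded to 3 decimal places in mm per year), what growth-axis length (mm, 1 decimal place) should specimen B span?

32.9 mm

Specimen A: true growth increment count = 382 − 14 + 10 = 378.
Specimen A: with 2 growth increments per year, 378 / 2 = 189 years.
A: Mean rate = 72.4 mm / 189 years ≈ 0.383 mm/year.
Specimen B: 172 growth increments at 2 per year is 172 / 2 = 86 years. Length of B = 0.383 × 86 = 32.9 mm.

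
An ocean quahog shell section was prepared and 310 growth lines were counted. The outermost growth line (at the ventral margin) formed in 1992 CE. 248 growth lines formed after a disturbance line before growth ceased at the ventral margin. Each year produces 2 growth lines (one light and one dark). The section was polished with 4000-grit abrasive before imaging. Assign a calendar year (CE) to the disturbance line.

There are 248 growth lines younger than the disturbance line.
With 2 growth lines per year, 248 / 2 = 124 years.
Counting back 124 years from 1992 CE places the disturbance line in 1992 − 124 = 1868 CE.

1868 CE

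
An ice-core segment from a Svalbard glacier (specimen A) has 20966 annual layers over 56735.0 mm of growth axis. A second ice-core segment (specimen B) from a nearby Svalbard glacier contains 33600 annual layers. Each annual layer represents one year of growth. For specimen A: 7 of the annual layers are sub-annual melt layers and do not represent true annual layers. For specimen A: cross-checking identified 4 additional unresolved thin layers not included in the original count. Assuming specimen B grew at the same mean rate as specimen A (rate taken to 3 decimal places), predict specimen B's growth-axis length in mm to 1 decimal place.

90921.6 mm

Specimen A: after corrections the count is 20966 − 7 + 4 = 20963 annual layers.
A: Mean rate = 56735.0 mm / 20963 years ≈ 2.706 mm/year.
B's length ≈ 2.706 × 33600 = 90921.6 mm.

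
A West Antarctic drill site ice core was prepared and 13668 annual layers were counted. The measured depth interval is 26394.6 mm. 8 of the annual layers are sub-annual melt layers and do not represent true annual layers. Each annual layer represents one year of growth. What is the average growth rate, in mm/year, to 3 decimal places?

Adjusted count: 13668 − 8 = 13660 annual layers.
Extension rate ≈ 26394.6 / 13660 = 1.932 mm/year.

1.932 mm/year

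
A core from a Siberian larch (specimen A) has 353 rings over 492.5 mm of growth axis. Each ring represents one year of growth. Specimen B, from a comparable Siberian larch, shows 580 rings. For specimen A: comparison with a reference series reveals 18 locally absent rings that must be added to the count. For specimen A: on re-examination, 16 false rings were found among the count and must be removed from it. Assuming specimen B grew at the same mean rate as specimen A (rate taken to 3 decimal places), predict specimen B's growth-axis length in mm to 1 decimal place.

Specimen A: adjusted count: 353 − 16 + 18 = 355 rings.
A: 492.5 mm over 355 years gives 492.5 / 355 ≈ 1.387 mm/yr.
Length of B = 1.387 × 580 = 804.5 mm.

804.5 mm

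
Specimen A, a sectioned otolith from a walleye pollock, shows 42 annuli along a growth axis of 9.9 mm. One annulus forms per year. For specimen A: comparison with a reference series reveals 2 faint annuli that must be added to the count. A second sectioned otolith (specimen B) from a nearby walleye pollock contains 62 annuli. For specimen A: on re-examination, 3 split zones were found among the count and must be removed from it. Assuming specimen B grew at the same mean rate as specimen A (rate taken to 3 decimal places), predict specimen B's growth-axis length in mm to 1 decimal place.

Specimen A: true annulus count = 42 − 3 + 2 = 41.
A: Mean rate = 9.9 mm / 41 years ≈ 0.241 mm/year.
B's length ≈ 0.241 × 62 = 14.9 mm.

14.9 mm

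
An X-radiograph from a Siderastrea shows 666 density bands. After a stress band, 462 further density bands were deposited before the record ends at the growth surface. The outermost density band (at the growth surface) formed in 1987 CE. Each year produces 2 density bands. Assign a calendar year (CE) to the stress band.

1756 CE

There are 462 density bands younger than the stress band.
With 2 density bands per year, 462 / 2 = 231 years.
Counting back 231 years from 1987 CE places the stress band in 1987 − 231 = 1756 CE.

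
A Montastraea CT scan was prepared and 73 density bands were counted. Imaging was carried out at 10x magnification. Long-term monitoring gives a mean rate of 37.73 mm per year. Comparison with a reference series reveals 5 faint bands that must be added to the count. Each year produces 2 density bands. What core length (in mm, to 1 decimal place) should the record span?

Correcting the raw count gives 73 + 5 = 78 true density bands.
With 2 density bands per year, 78 / 2 = 39 years.
39 years at 37.73 mm/year gives 37.73 × 39 = 1471.5 mm.

1471.5 mm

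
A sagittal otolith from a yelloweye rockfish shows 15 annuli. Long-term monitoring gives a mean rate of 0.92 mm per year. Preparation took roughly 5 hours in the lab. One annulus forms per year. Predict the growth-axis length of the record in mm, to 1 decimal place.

13.8 mm

15 years of growth are recorded.
15 years at 0.92 mm/year gives 0.92 × 15 = 13.8 mm.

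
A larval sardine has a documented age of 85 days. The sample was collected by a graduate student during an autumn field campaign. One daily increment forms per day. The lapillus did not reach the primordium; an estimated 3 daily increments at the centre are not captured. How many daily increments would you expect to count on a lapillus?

82 daily increments

Expected daily increments over 85 days: 85.
Subtracting the 3 daily increments not captured gives 85 − 3 = 82 daily increments in the record.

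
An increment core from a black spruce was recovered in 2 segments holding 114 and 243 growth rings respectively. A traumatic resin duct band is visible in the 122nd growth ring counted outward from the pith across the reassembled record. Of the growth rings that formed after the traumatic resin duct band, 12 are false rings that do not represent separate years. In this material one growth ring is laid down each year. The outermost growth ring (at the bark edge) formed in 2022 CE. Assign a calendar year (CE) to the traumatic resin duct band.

1799 CE

Total growth rings = 114 + 243 = 357.
Between growth ring 122 and the bark edge there are 357 − 122 = 235 growth rings.
235 − 12 false = 223 true growth rings after the traumatic resin duct band.
2022 − 223 = 1799 CE.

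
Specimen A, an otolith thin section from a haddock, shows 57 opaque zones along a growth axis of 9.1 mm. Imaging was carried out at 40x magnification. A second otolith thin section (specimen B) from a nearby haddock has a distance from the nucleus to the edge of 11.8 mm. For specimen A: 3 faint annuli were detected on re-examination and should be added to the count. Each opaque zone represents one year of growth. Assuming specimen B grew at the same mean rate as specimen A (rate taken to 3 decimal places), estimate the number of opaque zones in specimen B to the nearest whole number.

78 opaque zones

Specimen A: correcting the raw count gives 57 + 3 = 60 true opaque zones.
A: 9.1 mm over 60 years gives 9.1 / 60 ≈ 0.152 mm per year.
Specimen B: 11.8 mm / 0.152 mm per year = 77.63 years ≈ 78 opaque zones.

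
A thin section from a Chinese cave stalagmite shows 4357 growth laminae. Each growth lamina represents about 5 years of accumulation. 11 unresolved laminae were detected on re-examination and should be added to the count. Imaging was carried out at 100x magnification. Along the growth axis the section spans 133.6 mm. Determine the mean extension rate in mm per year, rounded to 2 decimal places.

0.01 mm per year

Correcting the raw count gives 4357 + 11 = 4368 true growth laminae.
Multiplying by 5 years per growth lamina: 4368 × 5 = 21840 years.
Extension rate ≈ 133.6 / 21840 = 0.01 mm per year.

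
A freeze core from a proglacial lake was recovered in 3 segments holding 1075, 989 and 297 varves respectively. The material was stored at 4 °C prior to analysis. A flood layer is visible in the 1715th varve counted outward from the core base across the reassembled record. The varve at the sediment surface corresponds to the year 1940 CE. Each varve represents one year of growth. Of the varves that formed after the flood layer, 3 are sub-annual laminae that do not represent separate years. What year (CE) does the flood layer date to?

Total varves = 1075 + 989 + 297 = 2361.
2361 − 1715 = 646 varves lie beyond the flood layer toward the sediment surface.
Removing the 3 false varves leaves 646 − 3 = 643 true varves beyond the flood layer.
1940 − 643 = 1297 CE.

1297 CE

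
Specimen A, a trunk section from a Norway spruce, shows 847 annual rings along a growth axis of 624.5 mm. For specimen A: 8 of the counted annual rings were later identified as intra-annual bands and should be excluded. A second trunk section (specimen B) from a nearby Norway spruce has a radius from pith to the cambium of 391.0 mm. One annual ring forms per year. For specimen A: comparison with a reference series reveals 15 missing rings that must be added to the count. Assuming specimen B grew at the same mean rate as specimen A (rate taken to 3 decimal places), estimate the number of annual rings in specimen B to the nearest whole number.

Specimen A: adjusted count: 847 − 8 + 15 = 854 annual rings.
A: Extension rate ≈ 624.5 / 854 = 0.731 mm per year.
For B, 391.0 / 0.731 = 534.88 years ≈ 535 annual rings.

535 annual rings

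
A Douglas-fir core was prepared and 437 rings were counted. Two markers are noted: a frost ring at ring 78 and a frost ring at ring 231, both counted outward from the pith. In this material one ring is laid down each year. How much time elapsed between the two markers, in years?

The two markers are separated by 231 − 78 = 153 rings.
One ring per year makes the interval 153 years.

153 yr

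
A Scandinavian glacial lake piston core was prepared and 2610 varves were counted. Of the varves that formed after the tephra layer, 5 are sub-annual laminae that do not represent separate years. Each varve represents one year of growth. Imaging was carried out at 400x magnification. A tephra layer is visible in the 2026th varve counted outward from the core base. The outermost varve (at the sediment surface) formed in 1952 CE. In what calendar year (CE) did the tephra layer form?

1373 CE

2610 − 2026 = 584 varves lie beyond the tephra layer toward the sediment surface.
Excluding 5 false varves: 584 − 5 = 579.
1952 − 579 = 1373 CE.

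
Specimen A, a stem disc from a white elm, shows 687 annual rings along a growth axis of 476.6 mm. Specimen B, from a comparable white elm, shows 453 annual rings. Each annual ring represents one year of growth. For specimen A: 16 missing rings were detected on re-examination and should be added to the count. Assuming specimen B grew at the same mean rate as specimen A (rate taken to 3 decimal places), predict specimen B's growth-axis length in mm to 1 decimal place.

Specimen A: adjusted count: 687 + 16 = 703 annual rings.
A: Mean rate = 476.6 mm / 703 years ≈ 0.678 mm/year.
Length of B = 0.678 × 453 = 307.1 mm.

307.1 mm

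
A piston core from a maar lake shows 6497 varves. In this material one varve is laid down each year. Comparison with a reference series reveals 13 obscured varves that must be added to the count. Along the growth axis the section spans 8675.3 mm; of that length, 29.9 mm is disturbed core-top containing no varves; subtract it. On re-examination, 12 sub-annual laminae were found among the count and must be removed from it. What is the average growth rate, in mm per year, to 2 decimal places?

1.33 mm per year

After corrections the count is 6497 − 12 + 13 = 6498 varves.
The growth record spans 8675.3 − 29.9 = 8645.4 mm.
Extension rate ≈ 8645.4 / 6498 = 1.33 mm per year.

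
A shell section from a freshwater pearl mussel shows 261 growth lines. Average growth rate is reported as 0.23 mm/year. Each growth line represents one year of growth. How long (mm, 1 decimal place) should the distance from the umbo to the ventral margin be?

60.0 mm

261 years of growth are recorded.
Length ≈ 0.23 × 261 = 60.0 mm.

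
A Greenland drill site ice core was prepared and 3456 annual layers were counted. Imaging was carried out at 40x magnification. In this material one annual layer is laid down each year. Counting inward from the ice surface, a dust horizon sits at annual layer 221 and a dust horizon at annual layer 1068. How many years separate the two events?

1068 − 221 = 847 annual layers lie between the two events.
That is 847 years at one annual layer per year.

847 years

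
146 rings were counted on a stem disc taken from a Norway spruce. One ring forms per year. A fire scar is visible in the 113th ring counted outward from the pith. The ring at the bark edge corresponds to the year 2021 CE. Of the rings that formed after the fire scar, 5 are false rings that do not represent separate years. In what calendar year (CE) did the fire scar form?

The fire scar sits at ring 113 from the pith, so 146 − 113 = 33 rings formed after it.
Removing the 5 false rings leaves 33 − 5 = 28 true rings beyond the fire scar.
Counting back 28 years from 2021 CE places the fire scar in 2021 − 28 = 1993 CE.

1993 CE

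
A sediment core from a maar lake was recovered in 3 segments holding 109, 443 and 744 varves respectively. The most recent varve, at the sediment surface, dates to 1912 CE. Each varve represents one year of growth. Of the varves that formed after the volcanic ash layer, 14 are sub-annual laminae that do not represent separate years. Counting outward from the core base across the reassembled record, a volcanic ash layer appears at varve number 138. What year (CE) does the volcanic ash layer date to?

Total varves = 109 + 443 + 744 = 1296.
Between varve 138 and the sediment surface there are 1296 − 138 = 1158 varves.
1158 − 14 false = 1144 true varves after the volcanic ash layer.
The varve at the sediment surface is 1912 CE, so the volcanic ash layer dates to 1912 − 1144 = 768 CE.

768 CE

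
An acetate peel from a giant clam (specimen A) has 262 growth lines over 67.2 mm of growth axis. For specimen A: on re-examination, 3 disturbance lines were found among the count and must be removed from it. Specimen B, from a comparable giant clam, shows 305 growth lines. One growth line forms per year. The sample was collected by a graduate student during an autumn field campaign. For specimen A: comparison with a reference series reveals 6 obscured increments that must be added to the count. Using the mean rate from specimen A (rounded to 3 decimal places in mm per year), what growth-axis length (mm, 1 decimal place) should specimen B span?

77.5 mm

Specimen A: adjusted count: 262 − 3 + 6 = 265 growth lines.
A: Mean rate = 67.2 mm / 265 years ≈ 0.254 mm/year.
Length of B = 0.254 × 305 = 77.5 mm.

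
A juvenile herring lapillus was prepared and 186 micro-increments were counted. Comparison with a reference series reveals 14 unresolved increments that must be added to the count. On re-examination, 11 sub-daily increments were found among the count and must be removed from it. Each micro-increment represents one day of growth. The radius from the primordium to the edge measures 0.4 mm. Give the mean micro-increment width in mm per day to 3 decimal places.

0.002 mm per day

After corrections the count is 186 − 11 + 14 = 189 micro-increments.
Mean rate = 0.4 mm / 189 days ≈ 0.002 mm per day.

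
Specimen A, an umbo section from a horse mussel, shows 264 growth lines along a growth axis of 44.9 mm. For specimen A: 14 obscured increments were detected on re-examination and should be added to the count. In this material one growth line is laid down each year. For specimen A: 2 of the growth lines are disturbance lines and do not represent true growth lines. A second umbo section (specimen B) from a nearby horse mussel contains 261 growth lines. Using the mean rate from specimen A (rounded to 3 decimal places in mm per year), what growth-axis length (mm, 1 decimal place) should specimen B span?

Specimen A: true growth line count = 264 − 2 + 14 = 276.
A: Extension rate ≈ 44.9 / 276 = 0.163 mm/yr.
Length of B = 0.163 × 261 = 42.5 mm.

42.5 mm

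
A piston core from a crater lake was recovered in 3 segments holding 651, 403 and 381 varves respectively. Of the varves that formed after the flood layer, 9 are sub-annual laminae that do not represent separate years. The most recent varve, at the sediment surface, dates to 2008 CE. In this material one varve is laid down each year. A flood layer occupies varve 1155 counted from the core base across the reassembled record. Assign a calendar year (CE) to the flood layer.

1737 CE

Total varves = 651 + 403 + 381 = 1435.
1435 − 1155 = 280 varves lie beyond the flood layer toward the sediment surface.
Removing the 9 false varves leaves 280 − 9 = 271 true varves beyond the flood layer.
2008 − 271 = 1737 CE.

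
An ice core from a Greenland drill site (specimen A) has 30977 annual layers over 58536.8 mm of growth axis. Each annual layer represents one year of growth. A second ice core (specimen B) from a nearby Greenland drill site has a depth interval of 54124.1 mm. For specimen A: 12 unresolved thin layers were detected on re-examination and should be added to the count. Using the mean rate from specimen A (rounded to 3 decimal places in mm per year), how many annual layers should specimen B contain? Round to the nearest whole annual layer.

Specimen A: after corrections the count is 30977 + 12 = 30989 annual layers.
A: 58536.8 mm over 30989 years gives 58536.8 / 30989 ≈ 1.889 mm/year.
B spans 54124.1 / 1.889 = 28652.25 years ≈ 28652 annual layers.

28652 annual layers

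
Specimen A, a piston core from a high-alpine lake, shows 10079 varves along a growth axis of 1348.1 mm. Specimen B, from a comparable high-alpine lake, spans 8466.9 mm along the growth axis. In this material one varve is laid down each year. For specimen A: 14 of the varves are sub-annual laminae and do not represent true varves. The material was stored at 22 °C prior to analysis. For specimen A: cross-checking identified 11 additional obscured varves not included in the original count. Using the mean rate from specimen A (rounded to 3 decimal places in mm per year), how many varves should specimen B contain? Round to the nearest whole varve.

Specimen A: after corrections the count is 10079 − 14 + 11 = 10076 varves.
A: Extension rate ≈ 1348.1 / 10076 = 0.134 mm/year.
B spans 8466.9 / 0.134 = 63185.82 years ≈ 63186 varves.

63186 varves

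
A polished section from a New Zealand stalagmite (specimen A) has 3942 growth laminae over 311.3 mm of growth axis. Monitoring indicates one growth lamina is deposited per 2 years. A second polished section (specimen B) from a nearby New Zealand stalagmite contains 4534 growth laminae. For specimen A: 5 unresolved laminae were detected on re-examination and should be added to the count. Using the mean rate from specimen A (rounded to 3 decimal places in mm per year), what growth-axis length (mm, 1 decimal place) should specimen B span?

Specimen A: after corrections the count is 3942 + 5 = 3947 growth laminae.
Specimen A: 3947 growth laminae at 2 years each span 3947 × 2 = 7894 years.
A: 311.3 mm over 7894 years gives 311.3 / 7894 ≈ 0.039 mm per year.
Specimen B: multiplying by 2 years per growth lamina: 4534 × 2 = 9068 years. For B, 0.039 mm/year × 9068 years = 353.7 mm.

353.7 mm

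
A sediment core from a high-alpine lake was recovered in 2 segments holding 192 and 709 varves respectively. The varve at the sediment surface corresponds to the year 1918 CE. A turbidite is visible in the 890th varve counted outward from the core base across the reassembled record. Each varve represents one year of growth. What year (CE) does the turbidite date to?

1907 CE

Total varves = 192 + 709 = 901.
The turbidite sits at varve 890 from the core base, so 901 − 890 = 11 varves formed after it.
Counting back 11 years from 1918 CE places the turbidite in 1918 − 11 = 1907 CE.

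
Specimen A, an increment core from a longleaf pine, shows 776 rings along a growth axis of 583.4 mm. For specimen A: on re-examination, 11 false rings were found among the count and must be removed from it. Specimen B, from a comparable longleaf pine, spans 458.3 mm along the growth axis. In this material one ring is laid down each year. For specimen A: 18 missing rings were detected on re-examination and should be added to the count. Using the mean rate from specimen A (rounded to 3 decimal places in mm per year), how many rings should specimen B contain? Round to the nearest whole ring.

615 rings

Specimen A: adjusted count: 776 − 11 + 18 = 783 rings.
A: 583.4 mm over 783 years gives 583.4 / 783 ≈ 0.745 mm/yr.
For B, 458.3 / 0.745 = 615.17 years ≈ 615 rings.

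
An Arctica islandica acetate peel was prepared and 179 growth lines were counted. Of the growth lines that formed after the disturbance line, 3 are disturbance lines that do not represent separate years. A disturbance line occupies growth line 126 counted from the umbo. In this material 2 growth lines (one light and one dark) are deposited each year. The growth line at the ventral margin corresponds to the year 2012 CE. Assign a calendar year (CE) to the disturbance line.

Between growth line 126 and the ventral margin there are 179 − 126 = 53 growth lines.
53 − 3 false = 50 true growth lines after the disturbance line.
50 growth lines at 2 per year is 50 / 2 = 25 years.
2012 − 25 = 1987 CE.

1987 CE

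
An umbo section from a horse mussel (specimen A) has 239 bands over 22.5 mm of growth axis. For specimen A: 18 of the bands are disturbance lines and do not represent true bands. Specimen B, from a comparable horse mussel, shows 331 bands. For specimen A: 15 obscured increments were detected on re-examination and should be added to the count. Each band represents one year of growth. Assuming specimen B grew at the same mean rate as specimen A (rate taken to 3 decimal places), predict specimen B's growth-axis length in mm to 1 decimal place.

31.4 mm

Specimen A: adjusted count: 239 − 18 + 15 = 236 bands.
A: 22.5 mm over 236 years gives 22.5 / 236 ≈ 0.095 mm/yr.
B's length ≈ 0.095 × 331 = 31.4 mm.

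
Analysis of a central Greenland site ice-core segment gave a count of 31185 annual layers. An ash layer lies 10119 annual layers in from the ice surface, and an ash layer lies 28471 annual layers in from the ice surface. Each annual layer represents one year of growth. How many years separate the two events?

18352 years

The two markers are separated by 28471 − 10119 = 18352 annual layers.
That is 18352 years at one annual layer per year.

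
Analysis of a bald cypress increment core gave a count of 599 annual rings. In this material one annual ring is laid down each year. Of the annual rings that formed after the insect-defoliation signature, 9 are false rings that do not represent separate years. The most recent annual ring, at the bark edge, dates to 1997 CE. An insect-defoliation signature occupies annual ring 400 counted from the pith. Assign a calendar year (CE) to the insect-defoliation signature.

The insect-defoliation signature sits at annual ring 400 from the pith, so 599 − 400 = 199 annual rings formed after it.
Removing the 9 false annual rings leaves 199 − 9 = 190 true annual rings beyond the insect-defoliation signature.
The annual ring at the bark edge is 1997 CE, so the insect-defoliation signature dates to 1997 − 190 = 1807 CE.

1807 CE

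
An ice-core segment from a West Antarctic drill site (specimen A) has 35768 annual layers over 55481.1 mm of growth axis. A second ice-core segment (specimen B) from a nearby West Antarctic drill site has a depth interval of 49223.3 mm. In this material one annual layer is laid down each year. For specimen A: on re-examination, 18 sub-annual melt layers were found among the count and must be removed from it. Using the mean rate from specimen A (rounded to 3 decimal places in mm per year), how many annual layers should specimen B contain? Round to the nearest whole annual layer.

31716 annual layers

Specimen A: true annual layer count = 35768 − 18 = 35750.
A: Mean rate = 55481.1 mm / 35750 years ≈ 1.552 mm/year.
B spans 49223.3 / 1.552 = 31716.04 years ≈ 31716 annual layers.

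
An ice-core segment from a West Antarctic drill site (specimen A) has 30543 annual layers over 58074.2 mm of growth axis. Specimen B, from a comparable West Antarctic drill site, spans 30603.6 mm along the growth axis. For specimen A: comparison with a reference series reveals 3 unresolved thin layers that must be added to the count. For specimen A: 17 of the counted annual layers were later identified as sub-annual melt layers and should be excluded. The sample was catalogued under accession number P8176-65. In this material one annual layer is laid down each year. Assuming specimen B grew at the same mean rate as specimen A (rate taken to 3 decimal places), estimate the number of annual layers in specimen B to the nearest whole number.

Specimen A: adjusted count: 30543 − 17 + 3 = 30529 annual layers.
A: 58074.2 mm over 30529 years gives 58074.2 / 30529 ≈ 1.902 mm/year.
For B, 30603.6 / 1.902 = 16090.22 years ≈ 16090 annual layers.

16090 annual layers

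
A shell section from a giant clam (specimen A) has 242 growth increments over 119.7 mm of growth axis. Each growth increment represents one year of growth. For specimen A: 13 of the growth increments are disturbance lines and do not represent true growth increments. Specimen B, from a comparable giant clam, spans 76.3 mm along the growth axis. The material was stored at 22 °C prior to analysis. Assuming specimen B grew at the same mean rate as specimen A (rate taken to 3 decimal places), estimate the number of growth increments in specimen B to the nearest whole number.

146 growth increments

Specimen A: after corrections the count is 242 − 13 = 229 growth increments.
A: Extension rate ≈ 119.7 / 229 = 0.523 mm per year.
For B, 76.3 / 0.523 = 145.89 years ≈ 146 growth increments.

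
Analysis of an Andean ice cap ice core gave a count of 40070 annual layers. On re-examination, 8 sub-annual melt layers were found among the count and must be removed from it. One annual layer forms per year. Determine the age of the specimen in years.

After corrections the count is 40070 − 8 = 40062 annual layers.
With a one-to-one annual layer periodicity this is 40062 years.

40062 yr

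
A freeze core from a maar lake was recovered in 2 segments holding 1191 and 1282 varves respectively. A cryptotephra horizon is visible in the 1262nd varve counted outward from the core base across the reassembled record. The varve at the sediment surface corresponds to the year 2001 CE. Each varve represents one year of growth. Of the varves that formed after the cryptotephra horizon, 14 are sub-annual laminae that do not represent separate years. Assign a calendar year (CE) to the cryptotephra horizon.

804 CE

Total varves = 1191 + 1282 = 2473.
The cryptotephra horizon sits at varve 1262 from the core base, so 2473 − 1262 = 1211 varves formed after it.
Removing the 14 false varves leaves 1211 − 14 = 1197 true varves beyond the cryptotephra horizon.
Counting back 1197 years from 2001 CE places the cryptotephra horizon in 2001 − 1197 = 804 CE.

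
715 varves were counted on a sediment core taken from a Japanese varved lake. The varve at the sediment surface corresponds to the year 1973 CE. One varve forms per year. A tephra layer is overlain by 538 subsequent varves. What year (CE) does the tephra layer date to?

1435 CE

538 varves post-date the tephra layer.
Counting back 538 years from 1973 CE places the tephra layer in 1973 − 538 = 1435 CE.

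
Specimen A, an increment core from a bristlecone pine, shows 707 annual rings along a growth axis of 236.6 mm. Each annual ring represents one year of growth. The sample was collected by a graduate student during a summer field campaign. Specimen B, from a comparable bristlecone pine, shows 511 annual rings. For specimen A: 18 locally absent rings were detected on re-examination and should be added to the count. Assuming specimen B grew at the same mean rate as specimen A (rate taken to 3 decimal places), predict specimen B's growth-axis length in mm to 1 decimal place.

166.6 mm

Specimen A: correcting the raw count gives 707 + 18 = 725 true annual rings.
A: Extension rate ≈ 236.6 / 725 = 0.326 mm/yr.
For B, 0.326 mm/year × 511 years = 166.6 mm.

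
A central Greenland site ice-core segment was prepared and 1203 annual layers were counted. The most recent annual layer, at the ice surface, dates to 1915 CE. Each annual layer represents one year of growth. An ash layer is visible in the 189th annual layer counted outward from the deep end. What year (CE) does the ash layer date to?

901 CE

The ash layer sits at annual layer 189 from the deep end, so 1203 − 189 = 1014 annual layers formed after it.
Counting back 1014 years from 1915 CE places the ash layer in 1915 − 1014 = 901 CE.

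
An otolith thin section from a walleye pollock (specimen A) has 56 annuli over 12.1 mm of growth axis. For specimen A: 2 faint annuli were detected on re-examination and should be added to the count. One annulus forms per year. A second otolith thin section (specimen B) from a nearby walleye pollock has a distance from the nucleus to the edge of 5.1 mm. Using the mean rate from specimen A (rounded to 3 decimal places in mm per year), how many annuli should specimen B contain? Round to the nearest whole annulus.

Specimen A: correcting the raw count gives 56 + 2 = 58 true annuli.
A: 12.1 mm over 58 years gives 12.1 / 58 ≈ 0.209 mm/year.
B spans 5.1 / 0.209 = 24.40 years ≈ 24 annuli.

24 annuli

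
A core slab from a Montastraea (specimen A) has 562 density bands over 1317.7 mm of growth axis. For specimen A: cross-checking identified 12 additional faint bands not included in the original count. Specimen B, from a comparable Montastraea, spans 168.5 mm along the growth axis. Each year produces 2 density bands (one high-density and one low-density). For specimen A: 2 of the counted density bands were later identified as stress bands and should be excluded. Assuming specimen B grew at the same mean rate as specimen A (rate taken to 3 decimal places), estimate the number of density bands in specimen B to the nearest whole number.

73 density bands

Specimen A: correcting the raw count gives 562 − 2 + 12 = 572 true density bands.
Specimen A: dividing by 2 density bands per year: 572 / 2 = 286 years.
A: Extension rate ≈ 1317.7 / 286 = 4.607 mm/yr.
Specimen B: 168.5 mm / 4.607 mm per year = 36.57 years; at 2 density bands per year that is 36.57 × 2 ≈ 73 density bands.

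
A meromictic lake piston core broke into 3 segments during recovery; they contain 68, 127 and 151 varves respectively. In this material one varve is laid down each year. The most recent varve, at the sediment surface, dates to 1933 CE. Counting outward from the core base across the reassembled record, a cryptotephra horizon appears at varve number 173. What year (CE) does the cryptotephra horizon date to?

1760 CE

Total varves = 68 + 127 + 151 = 346.
The cryptotephra horizon sits at varve 173 from the core base, so 346 − 173 = 173 varves formed after it.
Counting back 173 years from 1933 CE places the cryptotephra horizon in 1933 − 173 = 1760 CE.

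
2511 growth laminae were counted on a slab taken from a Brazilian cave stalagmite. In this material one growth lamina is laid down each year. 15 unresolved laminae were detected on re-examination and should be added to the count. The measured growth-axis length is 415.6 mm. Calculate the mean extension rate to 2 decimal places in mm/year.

Correcting the raw count gives 2511 + 15 = 2526 true growth laminae.
415.6 mm over 2526 years gives 415.6 / 2526 ≈ 0.16 mm/year.

0.16 mm/year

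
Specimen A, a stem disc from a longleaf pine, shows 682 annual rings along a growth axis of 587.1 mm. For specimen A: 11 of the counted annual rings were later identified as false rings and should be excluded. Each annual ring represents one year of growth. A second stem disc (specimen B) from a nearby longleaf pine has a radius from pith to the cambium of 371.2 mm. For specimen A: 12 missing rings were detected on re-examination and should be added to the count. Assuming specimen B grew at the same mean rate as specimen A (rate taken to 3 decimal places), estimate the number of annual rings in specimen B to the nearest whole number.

Specimen A: true annual ring count = 682 − 11 + 12 = 683.
A: 587.1 mm over 683 years gives 587.1 / 683 ≈ 0.860 mm per year.
B spans 371.2 / 0.860 = 431.63 years ≈ 432 annual rings.

432 annual rings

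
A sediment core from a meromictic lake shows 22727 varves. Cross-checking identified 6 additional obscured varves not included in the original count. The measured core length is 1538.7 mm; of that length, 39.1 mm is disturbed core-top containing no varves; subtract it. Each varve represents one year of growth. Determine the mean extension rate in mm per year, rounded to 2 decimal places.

0.07 mm per year

Correcting the raw count gives 22727 + 6 = 22733 true varves.
The growth record spans 1538.7 − 39.1 = 1499.6 mm.
Mean rate = 1499.6 mm / 22733 years ≈ 0.07 mm per year.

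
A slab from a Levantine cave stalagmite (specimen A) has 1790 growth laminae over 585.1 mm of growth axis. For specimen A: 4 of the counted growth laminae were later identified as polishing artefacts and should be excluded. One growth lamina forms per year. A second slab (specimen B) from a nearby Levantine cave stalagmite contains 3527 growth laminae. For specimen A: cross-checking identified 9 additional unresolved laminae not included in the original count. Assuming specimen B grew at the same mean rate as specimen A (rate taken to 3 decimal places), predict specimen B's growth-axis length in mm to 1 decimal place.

1149.8 mm

Specimen A: true growth lamina count = 1790 − 4 + 9 = 1795.
A: 585.1 mm over 1795 years gives 585.1 / 1795 ≈ 0.326 mm per year.
Length of B = 0.326 × 3527 = 1149.8 mm.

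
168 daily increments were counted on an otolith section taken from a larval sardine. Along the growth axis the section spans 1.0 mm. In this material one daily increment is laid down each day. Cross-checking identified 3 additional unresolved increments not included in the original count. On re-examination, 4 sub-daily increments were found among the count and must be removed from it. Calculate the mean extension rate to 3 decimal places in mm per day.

True daily increment count = 168 − 4 + 3 = 167.
1.0 mm over 167 days gives 1.0 / 167 ≈ 0.006 mm per day.

0.006 mm per day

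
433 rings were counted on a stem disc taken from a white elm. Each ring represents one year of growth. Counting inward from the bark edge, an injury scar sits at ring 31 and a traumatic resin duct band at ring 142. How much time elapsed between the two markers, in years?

Separation: 142 − 31 = 111 rings.
One ring per year makes the interval 111 years.

111 years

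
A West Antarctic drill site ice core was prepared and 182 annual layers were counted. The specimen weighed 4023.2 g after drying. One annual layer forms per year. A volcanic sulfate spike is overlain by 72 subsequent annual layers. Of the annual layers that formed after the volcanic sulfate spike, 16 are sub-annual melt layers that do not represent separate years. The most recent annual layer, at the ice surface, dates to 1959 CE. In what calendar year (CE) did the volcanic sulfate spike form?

There are 72 annual layers younger than the volcanic sulfate spike.
Excluding 16 false annual layers: 72 − 16 = 56.
Counting back 56 years from 1959 CE places the volcanic sulfate spike in 1959 − 56 = 1903 CE.

1903 CE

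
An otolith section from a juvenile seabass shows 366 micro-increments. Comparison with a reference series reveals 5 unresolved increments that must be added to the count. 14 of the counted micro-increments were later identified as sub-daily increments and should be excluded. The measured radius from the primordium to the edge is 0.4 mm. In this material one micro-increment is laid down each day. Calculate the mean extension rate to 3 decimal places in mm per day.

0.001 mm per day

Adjusted count: 366 − 14 + 5 = 357 micro-increments.
Extension rate ≈ 0.4 / 357 = 0.001 mm per day.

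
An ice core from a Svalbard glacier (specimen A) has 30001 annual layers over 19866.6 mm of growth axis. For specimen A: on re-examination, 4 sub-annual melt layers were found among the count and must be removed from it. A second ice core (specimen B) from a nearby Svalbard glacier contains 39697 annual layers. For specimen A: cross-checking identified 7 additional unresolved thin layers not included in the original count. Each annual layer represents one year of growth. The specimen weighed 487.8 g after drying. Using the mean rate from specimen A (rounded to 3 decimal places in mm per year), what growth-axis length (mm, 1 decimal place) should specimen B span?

Specimen A: after corrections the count is 30001 − 4 + 7 = 30004 annual layers.
A: 19866.6 mm over 30004 years gives 19866.6 / 30004 ≈ 0.662 mm per year.
Length of B = 0.662 × 39697 = 26279.4 mm.

26279.4 mm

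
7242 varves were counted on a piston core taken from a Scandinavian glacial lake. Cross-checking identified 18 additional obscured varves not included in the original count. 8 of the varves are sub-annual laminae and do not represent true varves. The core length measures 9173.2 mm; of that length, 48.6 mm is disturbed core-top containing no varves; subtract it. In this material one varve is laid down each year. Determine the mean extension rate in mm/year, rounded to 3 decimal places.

True varve count = 7242 − 8 + 18 = 7252.
The growth record spans 9173.2 − 48.6 = 9124.6 mm.
Mean rate = 9124.6 mm / 7252 years ≈ 1.258 mm/year.

1.258 mm/year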